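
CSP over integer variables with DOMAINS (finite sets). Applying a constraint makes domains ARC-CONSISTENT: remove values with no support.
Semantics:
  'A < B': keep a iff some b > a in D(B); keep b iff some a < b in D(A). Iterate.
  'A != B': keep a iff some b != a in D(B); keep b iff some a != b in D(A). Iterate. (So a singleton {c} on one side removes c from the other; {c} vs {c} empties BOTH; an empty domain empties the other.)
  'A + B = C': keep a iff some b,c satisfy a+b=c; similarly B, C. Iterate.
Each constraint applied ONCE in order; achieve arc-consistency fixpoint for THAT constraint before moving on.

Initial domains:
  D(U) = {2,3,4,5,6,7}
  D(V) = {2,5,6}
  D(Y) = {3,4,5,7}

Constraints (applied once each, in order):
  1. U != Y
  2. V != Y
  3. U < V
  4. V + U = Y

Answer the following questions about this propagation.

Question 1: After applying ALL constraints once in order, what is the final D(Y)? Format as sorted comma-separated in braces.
Answer: {7}

Derivation:
Constraint 1 (U != Y) on D(U)={2,3,4,5,6,7} D(Y)={3,4,5,7}: no change
Constraint 2 (V != Y) on D(V)={2,5,6} D(Y)={3,4,5,7}: no change
Constraint 3 (U < V) on D(U)={2,3,4,5,6,7} D(V)={2,5,6}: U {2,3,4,5,6,7}->{2,3,4,5}; V {2,5,6}->{5,6}
Constraint 4 (V + U = Y) on D(V)={5,6} D(U)={2,3,4,5} D(Y)={3,4,5,7}: V {5,6}->{5}; U {2,3,4,5}->{2}; Y {3,4,5,7}->{7}
So after all 4 constraints: D(Y) = {7}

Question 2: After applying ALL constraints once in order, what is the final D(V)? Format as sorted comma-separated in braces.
Answer: {5}

Derivation:
Constraint 1 (U != Y) on D(U)={2,3,4,5,6,7} D(Y)={3,4,5,7}: no change
Constraint 2 (V != Y) on D(V)={2,5,6} D(Y)={3,4,5,7}: no change
Constraint 3 (U < V) on D(U)={2,3,4,5,6,7} D(V)={2,5,6}: U {2,3,4,5,6,7}->{2,3,4,5}; V {2,5,6}->{5,6}
Constraint 4 (V + U = Y) on D(V)={5,6} D(U)={2,3,4,5} D(Y)={3,4,5,7}: V {5,6}->{5}; U {2,3,4,5}->{2}; Y {3,4,5,7}->{7}
So after all 4 constraints: D(V) = {5}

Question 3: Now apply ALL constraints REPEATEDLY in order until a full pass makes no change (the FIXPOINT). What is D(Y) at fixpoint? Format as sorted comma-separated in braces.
pass 0 (initial): D(Y)={3,4,5,7}
pass 1: U {2,3,4,5,6,7}->{2}; V {2,5,6}->{5}; Y {3,4,5,7}->{7}
pass 2: no change
Fixpoint after 2 passes: D(Y) = {7}

Answer: {7}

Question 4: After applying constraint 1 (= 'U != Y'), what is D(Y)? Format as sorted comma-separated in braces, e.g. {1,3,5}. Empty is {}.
Answer: {3,4,5,7}

Derivation:
Constraint 1 (U != Y) on D(U)={2,3,4,5,6,7} D(Y)={3,4,5,7}: no change
So after constraint 1: D(Y) = {3,4,5,7}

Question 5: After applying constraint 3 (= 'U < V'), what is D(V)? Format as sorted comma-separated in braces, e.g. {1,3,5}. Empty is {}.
Constraint 1 (U != Y) on D(U)={2,3,4,5,6,7} D(Y)={3,4,5,7}: no change
Constraint 2 (V != Y) on D(V)={2,5,6} D(Y)={3,4,5,7}: no change
Constraint 3 (U < V) on D(U)={2,3,4,5,6,7} D(V)={2,5,6}: U {2,3,4,5,6,7}->{2,3,4,5}; V {2,5,6}->{5,6}
So after constraint 3: D(V) = {5,6}

Answer: {5,6}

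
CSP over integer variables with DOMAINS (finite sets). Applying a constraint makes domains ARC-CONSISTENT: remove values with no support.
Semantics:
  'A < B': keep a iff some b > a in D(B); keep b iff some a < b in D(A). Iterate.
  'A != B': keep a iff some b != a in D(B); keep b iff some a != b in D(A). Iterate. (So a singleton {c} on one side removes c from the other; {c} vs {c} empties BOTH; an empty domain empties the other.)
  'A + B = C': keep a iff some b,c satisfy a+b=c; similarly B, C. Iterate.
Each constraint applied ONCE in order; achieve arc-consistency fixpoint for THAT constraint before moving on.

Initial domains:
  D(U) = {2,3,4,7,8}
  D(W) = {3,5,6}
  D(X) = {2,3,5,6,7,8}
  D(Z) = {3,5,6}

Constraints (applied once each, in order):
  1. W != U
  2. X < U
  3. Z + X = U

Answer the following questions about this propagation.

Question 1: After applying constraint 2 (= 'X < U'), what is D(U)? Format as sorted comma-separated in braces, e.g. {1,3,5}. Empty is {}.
Answer: {3,4,7,8}

Derivation:
Constraint 1 (W != U) on D(W)={3,5,6} D(U)={2,3,4,7,8}: no change
Constraint 2 (X < U) on D(X)={2,3,5,6,7,8} D(U)={2,3,4,7,8}: X {2,3,5,6,7,8}->{2,3,5,6,7}; U {2,3,4,7,8}->{3,4,7,8}
So after constraint 2: D(U) = {3,4,7,8}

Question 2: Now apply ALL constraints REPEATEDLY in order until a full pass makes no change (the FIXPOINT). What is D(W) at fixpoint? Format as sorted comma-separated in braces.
Answer: {3,5,6}

Derivation:
pass 0 (initial): D(W)={3,5,6}
pass 1: U {2,3,4,7,8}->{7,8}; X {2,3,5,6,7,8}->{2,3,5}
pass 2: no change
Fixpoint after 2 passes: D(W) = {3,5,6}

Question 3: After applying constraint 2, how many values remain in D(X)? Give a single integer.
Answer: 5

Derivation:
Constraint 1 (W != U) on D(W)={3,5,6} D(U)={2,3,4,7,8}: no change
Constraint 2 (X < U) on D(X)={2,3,5,6,7,8} D(U)={2,3,4,7,8}: X {2,3,5,6,7,8}->{2,3,5,6,7}; U {2,3,4,7,8}->{3,4,7,8}
So after constraint 2: D(X)={2,3,5,6,7}, size = 5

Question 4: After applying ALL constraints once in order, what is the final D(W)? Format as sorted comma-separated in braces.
Answer: {3,5,6}

Derivation:
Constraint 1 (W != U) on D(W)={3,5,6} D(U)={2,3,4,7,8}: no change
Constraint 2 (X < U) on D(X)={2,3,5,6,7,8} D(U)={2,3,4,7,8}: X {2,3,5,6,7,8}->{2,3,5,6,7}; U {2,3,4,7,8}->{3,4,7,8}
Constraint 3 (Z + X = U) on D(Z)={3,5,6} D(X)={2,3,5,6,7} D(U)={3,4,7,8}: X {2,3,5,6,7}->{2,3,5}; U {3,4,7,8}->{7,8}
So after all 3 constraints: D(W) = {3,5,6}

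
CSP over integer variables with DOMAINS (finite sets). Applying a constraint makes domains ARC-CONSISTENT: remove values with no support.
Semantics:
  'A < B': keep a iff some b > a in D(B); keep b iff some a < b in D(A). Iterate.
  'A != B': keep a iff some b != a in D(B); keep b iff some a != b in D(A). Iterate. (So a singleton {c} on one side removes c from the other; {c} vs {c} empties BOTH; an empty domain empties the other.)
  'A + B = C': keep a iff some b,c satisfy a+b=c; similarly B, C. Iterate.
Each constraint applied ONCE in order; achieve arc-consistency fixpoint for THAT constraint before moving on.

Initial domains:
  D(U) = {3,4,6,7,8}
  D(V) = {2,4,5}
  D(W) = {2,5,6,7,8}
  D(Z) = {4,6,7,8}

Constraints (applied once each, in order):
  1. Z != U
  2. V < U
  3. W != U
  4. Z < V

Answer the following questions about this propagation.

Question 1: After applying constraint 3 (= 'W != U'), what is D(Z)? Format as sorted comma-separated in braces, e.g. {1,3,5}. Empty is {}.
Answer: {4,6,7,8}

Derivation:
Constraint 1 (Z != U) on D(Z)={4,6,7,8} D(U)={3,4,6,7,8}: no change
Constraint 2 (V < U) on D(V)={2,4,5} D(U)={3,4,6,7,8}: no change
Constraint 3 (W != U) on D(W)={2,5,6,7,8} D(U)={3,4,6,7,8}: no change
So after constraint 3: D(Z) = {4,6,7,8}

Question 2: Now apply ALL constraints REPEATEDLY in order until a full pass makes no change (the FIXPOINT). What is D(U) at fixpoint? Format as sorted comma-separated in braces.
Answer: {6,7,8}

Derivation:
pass 0 (initial): D(U)={3,4,6,7,8}
pass 1: V {2,4,5}->{5}; Z {4,6,7,8}->{4}
pass 2: U {3,4,6,7,8}->{6,7,8}
pass 3: no change
Fixpoint after 3 passes: D(U) = {6,7,8}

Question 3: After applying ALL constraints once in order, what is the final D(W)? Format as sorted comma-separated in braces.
Answer: {2,5,6,7,8}

Derivation:
Constraint 1 (Z != U) on D(Z)={4,6,7,8} D(U)={3,4,6,7,8}: no change
Constraint 2 (V < U) on D(V)={2,4,5} D(U)={3,4,6,7,8}: no change
Constraint 3 (W != U) on D(W)={2,5,6,7,8} D(U)={3,4,6,7,8}: no change
Constraint 4 (Z < V) on D(Z)={4,6,7,8} D(V)={2,4,5}: Z {4,6,7,8}->{4}; V {2,4,5}->{5}
So after all 4 constraints: D(W) = {2,5,6,7,8}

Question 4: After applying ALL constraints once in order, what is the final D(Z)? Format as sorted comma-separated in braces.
Constraint 1 (Z != U) on D(Z)={4,6,7,8} D(U)={3,4,6,7,8}: no change
Constraint 2 (V < U) on D(V)={2,4,5} D(U)={3,4,6,7,8}: no change
Constraint 3 (W != U) on D(W)={2,5,6,7,8} D(U)={3,4,6,7,8}: no change
Constraint 4 (Z < V) on D(Z)={4,6,7,8} D(V)={2,4,5}: Z {4,6,7,8}->{4}; V {2,4,5}->{5}
So after all 4 constraints: D(Z) = {4}

Answer: {4}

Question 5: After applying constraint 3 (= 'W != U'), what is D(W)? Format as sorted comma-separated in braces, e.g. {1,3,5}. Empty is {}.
Answer: {2,5,6,7,8}

Derivation:
Constraint 1 (Z != U) on D(Z)={4,6,7,8} D(U)={3,4,6,7,8}: no change
Constraint 2 (V < U) on D(V)={2,4,5} D(U)={3,4,6,7,8}: no change
Constraint 3 (W != U) on D(W)={2,5,6,7,8} D(U)={3,4,6,7,8}: no change
So after constraint 3: D(W) = {2,5,6,7,8}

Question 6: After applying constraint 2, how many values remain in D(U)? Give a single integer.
Constraint 1 (Z != U) on D(Z)={4,6,7,8} D(U)={3,4,6,7,8}: no change
Constraint 2 (V < U) on D(V)={2,4,5} D(U)={3,4,6,7,8}: no change
So after constraint 2: D(U)={3,4,6,7,8}, size = 5

Answer: 5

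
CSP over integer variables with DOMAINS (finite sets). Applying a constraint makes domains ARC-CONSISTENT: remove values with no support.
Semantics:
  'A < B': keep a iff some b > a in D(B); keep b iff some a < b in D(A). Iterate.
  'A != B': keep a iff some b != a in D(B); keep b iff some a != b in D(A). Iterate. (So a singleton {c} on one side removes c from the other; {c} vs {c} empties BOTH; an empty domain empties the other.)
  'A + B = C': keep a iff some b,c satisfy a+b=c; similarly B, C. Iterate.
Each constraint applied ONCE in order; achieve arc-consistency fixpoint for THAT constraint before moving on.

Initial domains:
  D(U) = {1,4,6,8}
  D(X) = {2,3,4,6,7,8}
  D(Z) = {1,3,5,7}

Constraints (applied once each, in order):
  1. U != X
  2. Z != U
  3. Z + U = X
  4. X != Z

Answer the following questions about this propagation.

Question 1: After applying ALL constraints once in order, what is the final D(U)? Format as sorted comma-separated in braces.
Answer: {1,4,6}

Derivation:
Constraint 1 (U != X) on D(U)={1,4,6,8} D(X)={2,3,4,6,7,8}: no change
Constraint 2 (Z != U) on D(Z)={1,3,5,7} D(U)={1,4,6,8}: no change
Constraint 3 (Z + U = X) on D(Z)={1,3,5,7} D(U)={1,4,6,8} D(X)={2,3,4,6,7,8}: U {1,4,6,8}->{1,4,6}; X {2,3,4,6,7,8}->{2,4,6,7,8}
Constraint 4 (X != Z) on D(X)={2,4,6,7,8} D(Z)={1,3,5,7}: no change
So after all 4 constraints: D(U) = {1,4,6}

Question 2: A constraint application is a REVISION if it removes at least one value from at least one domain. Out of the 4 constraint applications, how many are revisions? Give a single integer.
Constraint 1 (U != X) on D(U)={1,4,6,8} D(X)={2,3,4,6,7,8}: no change => not a revision
Constraint 2 (Z != U) on D(Z)={1,3,5,7} D(U)={1,4,6,8}: no change => not a revision
Constraint 3 (Z + U = X) on D(Z)={1,3,5,7} D(U)={1,4,6,8} D(X)={2,3,4,6,7,8}: U {1,4,6,8}->{1,4,6}; X {2,3,4,6,7,8}->{2,4,6,7,8} => REVISION
Constraint 4 (X != Z) on D(X)={2,4,6,7,8} D(Z)={1,3,5,7}: no change => not a revision
Total revisions = 1

Answer: 1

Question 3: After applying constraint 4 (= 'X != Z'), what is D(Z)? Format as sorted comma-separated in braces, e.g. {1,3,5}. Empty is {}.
Answer: {1,3,5,7}

Derivation:
Constraint 1 (U != X) on D(U)={1,4,6,8} D(X)={2,3,4,6,7,8}: no change
Constraint 2 (Z != U) on D(Z)={1,3,5,7} D(U)={1,4,6,8}: no change
Constraint 3 (Z + U = X) on D(Z)={1,3,5,7} D(U)={1,4,6,8} D(X)={2,3,4,6,7,8}: U {1,4,6,8}->{1,4,6}; X {2,3,4,6,7,8}->{2,4,6,7,8}
Constraint 4 (X != Z) on D(X)={2,4,6,7,8} D(Z)={1,3,5,7}: no change
So after constraint 4: D(Z) = {1,3,5,7}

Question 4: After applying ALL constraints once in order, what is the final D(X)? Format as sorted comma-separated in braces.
Constraint 1 (U != X) on D(U)={1,4,6,8} D(X)={2,3,4,6,7,8}: no change
Constraint 2 (Z != U) on D(Z)={1,3,5,7} D(U)={1,4,6,8}: no change
Constraint 3 (Z + U = X) on D(Z)={1,3,5,7} D(U)={1,4,6,8} D(X)={2,3,4,6,7,8}: U {1,4,6,8}->{1,4,6}; X {2,3,4,6,7,8}->{2,4,6,7,8}
Constraint 4 (X != Z) on D(X)={2,4,6,7,8} D(Z)={1,3,5,7}: no change
So after all 4 constraints: D(X) = {2,4,6,7,8}

Answer: {2,4,6,7,8}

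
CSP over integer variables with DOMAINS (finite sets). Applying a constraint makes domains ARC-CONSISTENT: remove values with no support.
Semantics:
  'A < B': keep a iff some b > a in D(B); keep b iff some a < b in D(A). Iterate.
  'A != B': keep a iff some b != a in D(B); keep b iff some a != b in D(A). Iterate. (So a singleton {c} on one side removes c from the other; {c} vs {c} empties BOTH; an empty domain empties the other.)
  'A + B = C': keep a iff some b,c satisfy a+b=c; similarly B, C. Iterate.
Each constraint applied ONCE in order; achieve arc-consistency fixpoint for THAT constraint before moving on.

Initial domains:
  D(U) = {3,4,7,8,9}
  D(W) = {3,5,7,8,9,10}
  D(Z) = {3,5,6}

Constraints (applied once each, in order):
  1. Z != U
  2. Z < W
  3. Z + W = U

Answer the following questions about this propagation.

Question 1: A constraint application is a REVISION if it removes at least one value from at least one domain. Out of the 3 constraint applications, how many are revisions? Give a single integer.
Constraint 1 (Z != U) on D(Z)={3,5,6} D(U)={3,4,7,8,9}: no change => not a revision
Constraint 2 (Z < W) on D(Z)={3,5,6} D(W)={3,5,7,8,9,10}: W {3,5,7,8,9,10}->{5,7,8,9,10} => REVISION
Constraint 3 (Z + W = U) on D(Z)={3,5,6} D(W)={5,7,8,9,10} D(U)={3,4,7,8,9}: Z {3,5,6}->{3}; W {5,7,8,9,10}->{5}; U {3,4,7,8,9}->{8} => REVISION
Total revisions = 2

Answer: 2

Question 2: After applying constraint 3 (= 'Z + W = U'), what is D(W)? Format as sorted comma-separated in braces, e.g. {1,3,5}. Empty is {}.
Constraint 1 (Z != U) on D(Z)={3,5,6} D(U)={3,4,7,8,9}: no change
Constraint 2 (Z < W) on D(Z)={3,5,6} D(W)={3,5,7,8,9,10}: W {3,5,7,8,9,10}->{5,7,8,9,10}
Constraint 3 (Z + W = U) on D(Z)={3,5,6} D(W)={5,7,8,9,10} D(U)={3,4,7,8,9}: Z {3,5,6}->{3}; W {5,7,8,9,10}->{5}; U {3,4,7,8,9}->{8}
So after constraint 3: D(W) = {5}

Answer: {5}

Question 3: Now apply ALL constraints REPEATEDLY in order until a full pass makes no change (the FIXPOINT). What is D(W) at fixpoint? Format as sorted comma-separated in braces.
pass 0 (initial): D(W)={3,5,7,8,9,10}
pass 1: U {3,4,7,8,9}->{8}; W {3,5,7,8,9,10}->{5}; Z {3,5,6}->{3}
pass 2: no change
Fixpoint after 2 passes: D(W) = {5}

Answer: {5}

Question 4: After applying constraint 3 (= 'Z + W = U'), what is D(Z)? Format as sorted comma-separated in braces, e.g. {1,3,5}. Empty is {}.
Constraint 1 (Z != U) on D(Z)={3,5,6} D(U)={3,4,7,8,9}: no change
Constraint 2 (Z < W) on D(Z)={3,5,6} D(W)={3,5,7,8,9,10}: W {3,5,7,8,9,10}->{5,7,8,9,10}
Constraint 3 (Z + W = U) on D(Z)={3,5,6} D(W)={5,7,8,9,10} D(U)={3,4,7,8,9}: Z {3,5,6}->{3}; W {5,7,8,9,10}->{5}; U {3,4,7,8,9}->{8}
So after constraint 3: D(Z) = {3}

Answer: {3}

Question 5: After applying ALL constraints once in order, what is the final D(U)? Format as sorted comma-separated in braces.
Answer: {8}

Derivation:
Constraint 1 (Z != U) on D(Z)={3,5,6} D(U)={3,4,7,8,9}: no change
Constraint 2 (Z < W) on D(Z)={3,5,6} D(W)={3,5,7,8,9,10}: W {3,5,7,8,9,10}->{5,7,8,9,10}
Constraint 3 (Z + W = U) on D(Z)={3,5,6} D(W)={5,7,8,9,10} D(U)={3,4,7,8,9}: Z {3,5,6}->{3}; W {5,7,8,9,10}->{5}; U {3,4,7,8,9}->{8}
So after all 3 constraints: D(U) = {8}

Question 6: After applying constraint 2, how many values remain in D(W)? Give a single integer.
Constraint 1 (Z != U) on D(Z)={3,5,6} D(U)={3,4,7,8,9}: no change
Constraint 2 (Z < W) on D(Z)={3,5,6} D(W)={3,5,7,8,9,10}: W {3,5,7,8,9,10}->{5,7,8,9,10}
So after constraint 2: D(W)={5,7,8,9,10}, size = 5

Answer: 5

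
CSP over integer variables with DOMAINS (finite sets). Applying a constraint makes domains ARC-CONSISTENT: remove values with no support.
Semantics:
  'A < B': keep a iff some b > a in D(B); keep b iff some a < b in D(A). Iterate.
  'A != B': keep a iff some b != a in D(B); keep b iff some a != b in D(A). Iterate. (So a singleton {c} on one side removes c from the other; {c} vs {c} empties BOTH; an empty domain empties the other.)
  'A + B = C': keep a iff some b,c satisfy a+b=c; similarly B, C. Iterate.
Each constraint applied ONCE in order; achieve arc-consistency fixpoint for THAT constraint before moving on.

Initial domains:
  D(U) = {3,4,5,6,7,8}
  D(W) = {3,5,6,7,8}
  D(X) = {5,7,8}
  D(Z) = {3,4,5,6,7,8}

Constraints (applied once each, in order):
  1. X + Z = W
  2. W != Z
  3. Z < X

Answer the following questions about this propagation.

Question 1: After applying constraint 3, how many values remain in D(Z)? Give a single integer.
Constraint 1 (X + Z = W) on D(X)={5,7,8} D(Z)={3,4,5,6,7,8} D(W)={3,5,6,7,8}: X {5,7,8}->{5}; Z {3,4,5,6,7,8}->{3}; W {3,5,6,7,8}->{8}
Constraint 2 (W != Z) on D(W)={8} D(Z)={3}: no change
Constraint 3 (Z < X) on D(Z)={3} D(X)={5}: no change
So after constraint 3: D(Z)={3}, size = 1

Answer: 1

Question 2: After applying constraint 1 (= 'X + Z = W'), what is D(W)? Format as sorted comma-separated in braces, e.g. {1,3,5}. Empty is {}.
Answer: {8}

Derivation:
Constraint 1 (X + Z = W) on D(X)={5,7,8} D(Z)={3,4,5,6,7,8} D(W)={3,5,6,7,8}: X {5,7,8}->{5}; Z {3,4,5,6,7,8}->{3}; W {3,5,6,7,8}->{8}
So after constraint 1: D(W) = {8}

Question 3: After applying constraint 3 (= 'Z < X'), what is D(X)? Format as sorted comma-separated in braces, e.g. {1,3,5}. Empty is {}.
Answer: {5}

Derivation:
Constraint 1 (X + Z = W) on D(X)={5,7,8} D(Z)={3,4,5,6,7,8} D(W)={3,5,6,7,8}: X {5,7,8}->{5}; Z {3,4,5,6,7,8}->{3}; W {3,5,6,7,8}->{8}
Constraint 2 (W != Z) on D(W)={8} D(Z)={3}: no change
Constraint 3 (Z < X) on D(Z)={3} D(X)={5}: no change
So after constraint 3: D(X) = {5}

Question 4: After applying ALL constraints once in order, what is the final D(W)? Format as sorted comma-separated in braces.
Constraint 1 (X + Z = W) on D(X)={5,7,8} D(Z)={3,4,5,6,7,8} D(W)={3,5,6,7,8}: X {5,7,8}->{5}; Z {3,4,5,6,7,8}->{3}; W {3,5,6,7,8}->{8}
Constraint 2 (W != Z) on D(W)={8} D(Z)={3}: no change
Constraint 3 (Z < X) on D(Z)={3} D(X)={5}: no change
So after all 3 constraints: D(W) = {8}

Answer: {8}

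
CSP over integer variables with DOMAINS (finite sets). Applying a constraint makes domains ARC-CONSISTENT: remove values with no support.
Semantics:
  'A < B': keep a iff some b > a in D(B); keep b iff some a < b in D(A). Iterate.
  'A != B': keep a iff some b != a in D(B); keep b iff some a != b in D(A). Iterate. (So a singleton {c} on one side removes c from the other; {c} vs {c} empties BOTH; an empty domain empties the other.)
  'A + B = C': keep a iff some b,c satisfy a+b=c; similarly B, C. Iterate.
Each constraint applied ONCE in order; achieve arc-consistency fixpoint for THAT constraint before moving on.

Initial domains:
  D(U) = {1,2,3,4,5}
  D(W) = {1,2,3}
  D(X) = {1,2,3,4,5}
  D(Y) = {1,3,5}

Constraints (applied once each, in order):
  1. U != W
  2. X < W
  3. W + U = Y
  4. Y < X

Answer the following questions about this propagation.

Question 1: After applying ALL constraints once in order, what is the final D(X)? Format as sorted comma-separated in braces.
Answer: {}

Derivation:
Constraint 1 (U != W) on D(U)={1,2,3,4,5} D(W)={1,2,3}: no change
Constraint 2 (X < W) on D(X)={1,2,3,4,5} D(W)={1,2,3}: X {1,2,3,4,5}->{1,2}; W {1,2,3}->{2,3}
Constraint 3 (W + U = Y) on D(W)={2,3} D(U)={1,2,3,4,5} D(Y)={1,3,5}: U {1,2,3,4,5}->{1,2,3}; Y {1,3,5}->{3,5}
Constraint 4 (Y < X) on D(Y)={3,5} D(X)={1,2}: Y {3,5}->{}; X {1,2}->{}
So after all 4 constraints: D(X) = {}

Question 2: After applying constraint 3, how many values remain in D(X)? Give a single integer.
Constraint 1 (U != W) on D(U)={1,2,3,4,5} D(W)={1,2,3}: no change
Constraint 2 (X < W) on D(X)={1,2,3,4,5} D(W)={1,2,3}: X {1,2,3,4,5}->{1,2}; W {1,2,3}->{2,3}
Constraint 3 (W + U = Y) on D(W)={2,3} D(U)={1,2,3,4,5} D(Y)={1,3,5}: U {1,2,3,4,5}->{1,2,3}; Y {1,3,5}->{3,5}
So after constraint 3: D(X)={1,2}, size = 2

Answer: 2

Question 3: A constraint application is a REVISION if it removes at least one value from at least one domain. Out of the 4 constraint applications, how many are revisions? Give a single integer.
Constraint 1 (U != W) on D(U)={1,2,3,4,5} D(W)={1,2,3}: no change => not a revision
Constraint 2 (X < W) on D(X)={1,2,3,4,5} D(W)={1,2,3}: X {1,2,3,4,5}->{1,2}; W {1,2,3}->{2,3} => REVISION
Constraint 3 (W + U = Y) on D(W)={2,3} D(U)={1,2,3,4,5} D(Y)={1,3,5}: U {1,2,3,4,5}->{1,2,3}; Y {1,3,5}->{3,5} => REVISION
Constraint 4 (Y < X) on D(Y)={3,5} D(X)={1,2}: Y {3,5}->{}; X {1,2}->{} => REVISION
Total revisions = 3

Answer: 3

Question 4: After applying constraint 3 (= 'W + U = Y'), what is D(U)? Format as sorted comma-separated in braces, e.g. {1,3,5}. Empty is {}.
Constraint 1 (U != W) on D(U)={1,2,3,4,5} D(W)={1,2,3}: no change
Constraint 2 (X < W) on D(X)={1,2,3,4,5} D(W)={1,2,3}: X {1,2,3,4,5}->{1,2}; W {1,2,3}->{2,3}
Constraint 3 (W + U = Y) on D(W)={2,3} D(U)={1,2,3,4,5} D(Y)={1,3,5}: U {1,2,3,4,5}->{1,2,3}; Y {1,3,5}->{3,5}
So after constraint 3: D(U) = {1,2,3}

Answer: {1,2,3}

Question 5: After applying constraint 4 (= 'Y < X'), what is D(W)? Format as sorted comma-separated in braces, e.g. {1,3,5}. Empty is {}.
Answer: {2,3}

Derivation:
Constraint 1 (U != W) on D(U)={1,2,3,4,5} D(W)={1,2,3}: no change
Constraint 2 (X < W) on D(X)={1,2,3,4,5} D(W)={1,2,3}: X {1,2,3,4,5}->{1,2}; W {1,2,3}->{2,3}
Constraint 3 (W + U = Y) on D(W)={2,3} D(U)={1,2,3,4,5} D(Y)={1,3,5}: U {1,2,3,4,5}->{1,2,3}; Y {1,3,5}->{3,5}
Constraint 4 (Y < X) on D(Y)={3,5} D(X)={1,2}: Y {3,5}->{}; X {1,2}->{}
So after constraint 4: D(W) = {2,3}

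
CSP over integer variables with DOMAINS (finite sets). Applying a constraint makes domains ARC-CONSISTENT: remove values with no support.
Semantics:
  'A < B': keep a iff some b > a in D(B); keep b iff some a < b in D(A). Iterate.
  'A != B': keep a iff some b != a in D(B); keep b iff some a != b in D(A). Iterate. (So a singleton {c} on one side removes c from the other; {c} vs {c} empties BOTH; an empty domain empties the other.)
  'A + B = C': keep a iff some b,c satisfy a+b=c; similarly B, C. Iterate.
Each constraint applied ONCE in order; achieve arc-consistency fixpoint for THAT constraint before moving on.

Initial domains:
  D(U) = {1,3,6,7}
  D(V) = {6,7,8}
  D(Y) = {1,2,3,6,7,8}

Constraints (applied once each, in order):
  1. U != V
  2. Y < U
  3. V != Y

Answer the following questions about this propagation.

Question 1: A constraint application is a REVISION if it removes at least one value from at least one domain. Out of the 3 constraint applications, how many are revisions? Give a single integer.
Answer: 1

Derivation:
Constraint 1 (U != V) on D(U)={1,3,6,7} D(V)={6,7,8}: no change => not a revision
Constraint 2 (Y < U) on D(Y)={1,2,3,6,7,8} D(U)={1,3,6,7}: Y {1,2,3,6,7,8}->{1,2,3,6}; U {1,3,6,7}->{3,6,7} => REVISION
Constraint 3 (V != Y) on D(V)={6,7,8} D(Y)={1,2,3,6}: no change => not a revision
Total revisions = 1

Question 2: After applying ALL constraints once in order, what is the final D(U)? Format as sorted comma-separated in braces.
Constraint 1 (U != V) on D(U)={1,3,6,7} D(V)={6,7,8}: no change
Constraint 2 (Y < U) on D(Y)={1,2,3,6,7,8} D(U)={1,3,6,7}: Y {1,2,3,6,7,8}->{1,2,3,6}; U {1,3,6,7}->{3,6,7}
Constraint 3 (V != Y) on D(V)={6,7,8} D(Y)={1,2,3,6}: no change
So after all 3 constraints: D(U) = {3,6,7}

Answer: {3,6,7}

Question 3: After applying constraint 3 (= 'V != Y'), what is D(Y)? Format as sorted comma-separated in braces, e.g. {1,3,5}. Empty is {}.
Answer: {1,2,3,6}

Derivation:
Constraint 1 (U != V) on D(U)={1,3,6,7} D(V)={6,7,8}: no change
Constraint 2 (Y < U) on D(Y)={1,2,3,6,7,8} D(U)={1,3,6,7}: Y {1,2,3,6,7,8}->{1,2,3,6}; U {1,3,6,7}->{3,6,7}
Constraint 3 (V != Y) on D(V)={6,7,8} D(Y)={1,2,3,6}: no change
So after constraint 3: D(Y) = {1,2,3,6}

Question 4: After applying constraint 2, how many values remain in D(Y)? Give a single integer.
Constraint 1 (U != V) on D(U)={1,3,6,7} D(V)={6,7,8}: no change
Constraint 2 (Y < U) on D(Y)={1,2,3,6,7,8} D(U)={1,3,6,7}: Y {1,2,3,6,7,8}->{1,2,3,6}; U {1,3,6,7}->{3,6,7}
So after constraint 2: D(Y)={1,2,3,6}, size = 4

Answer: 4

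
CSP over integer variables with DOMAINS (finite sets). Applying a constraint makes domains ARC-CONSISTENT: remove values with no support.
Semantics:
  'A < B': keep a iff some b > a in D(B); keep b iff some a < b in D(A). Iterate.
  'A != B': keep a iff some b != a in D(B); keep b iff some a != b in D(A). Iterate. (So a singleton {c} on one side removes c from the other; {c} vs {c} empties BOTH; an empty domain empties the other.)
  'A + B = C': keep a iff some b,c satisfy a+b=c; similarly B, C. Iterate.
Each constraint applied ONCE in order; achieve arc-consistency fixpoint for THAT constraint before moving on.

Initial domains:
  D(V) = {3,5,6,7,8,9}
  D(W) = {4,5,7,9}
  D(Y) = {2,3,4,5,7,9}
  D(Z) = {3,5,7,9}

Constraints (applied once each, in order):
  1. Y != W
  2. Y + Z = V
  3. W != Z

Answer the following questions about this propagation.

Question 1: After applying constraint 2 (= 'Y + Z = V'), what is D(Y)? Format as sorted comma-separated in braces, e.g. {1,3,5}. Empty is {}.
Answer: {2,3,4,5}

Derivation:
Constraint 1 (Y != W) on D(Y)={2,3,4,5,7,9} D(W)={4,5,7,9}: no change
Constraint 2 (Y + Z = V) on D(Y)={2,3,4,5,7,9} D(Z)={3,5,7,9} D(V)={3,5,6,7,8,9}: Y {2,3,4,5,7,9}->{2,3,4,5}; Z {3,5,7,9}->{3,5,7}; V {3,5,6,7,8,9}->{5,6,7,8,9}
So after constraint 2: D(Y) = {2,3,4,5}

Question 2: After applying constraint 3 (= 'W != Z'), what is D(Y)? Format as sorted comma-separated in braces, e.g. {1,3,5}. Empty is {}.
Answer: {2,3,4,5}

Derivation:
Constraint 1 (Y != W) on D(Y)={2,3,4,5,7,9} D(W)={4,5,7,9}: no change
Constraint 2 (Y + Z = V) on D(Y)={2,3,4,5,7,9} D(Z)={3,5,7,9} D(V)={3,5,6,7,8,9}: Y {2,3,4,5,7,9}->{2,3,4,5}; Z {3,5,7,9}->{3,5,7}; V {3,5,6,7,8,9}->{5,6,7,8,9}
Constraint 3 (W != Z) on D(W)={4,5,7,9} D(Z)={3,5,7}: no change
So after constraint 3: D(Y) = {2,3,4,5}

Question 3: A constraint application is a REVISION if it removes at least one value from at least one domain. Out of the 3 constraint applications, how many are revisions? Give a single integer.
Constraint 1 (Y != W) on D(Y)={2,3,4,5,7,9} D(W)={4,5,7,9}: no change => not a revision
Constraint 2 (Y + Z = V) on D(Y)={2,3,4,5,7,9} D(Z)={3,5,7,9} D(V)={3,5,6,7,8,9}: Y {2,3,4,5,7,9}->{2,3,4,5}; Z {3,5,7,9}->{3,5,7}; V {3,5,6,7,8,9}->{5,6,7,8,9} => REVISION
Constraint 3 (W != Z) on D(W)={4,5,7,9} D(Z)={3,5,7}: no change => not a revision
Total revisions = 1

Answer: 1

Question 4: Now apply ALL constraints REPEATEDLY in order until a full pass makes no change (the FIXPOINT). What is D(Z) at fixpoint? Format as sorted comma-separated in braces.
pass 0 (initial): D(Z)={3,5,7,9}
pass 1: V {3,5,6,7,8,9}->{5,6,7,8,9}; Y {2,3,4,5,7,9}->{2,3,4,5}; Z {3,5,7,9}->{3,5,7}
pass 2: no change
Fixpoint after 2 passes: D(Z) = {3,5,7}

Answer: {3,5,7}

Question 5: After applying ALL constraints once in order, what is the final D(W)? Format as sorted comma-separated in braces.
Answer: {4,5,7,9}

Derivation:
Constraint 1 (Y != W) on D(Y)={2,3,4,5,7,9} D(W)={4,5,7,9}: no change
Constraint 2 (Y + Z = V) on D(Y)={2,3,4,5,7,9} D(Z)={3,5,7,9} D(V)={3,5,6,7,8,9}: Y {2,3,4,5,7,9}->{2,3,4,5}; Z {3,5,7,9}->{3,5,7}; V {3,5,6,7,8,9}->{5,6,7,8,9}
Constraint 3 (W != Z) on D(W)={4,5,7,9} D(Z)={3,5,7}: no change
So after all 3 constraints: D(W) = {4,5,7,9}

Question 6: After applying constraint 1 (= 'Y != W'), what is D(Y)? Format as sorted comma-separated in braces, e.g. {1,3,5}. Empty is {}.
Answer: {2,3,4,5,7,9}

Derivation:
Constraint 1 (Y != W) on D(Y)={2,3,4,5,7,9} D(W)={4,5,7,9}: no change
So after constraint 1: D(Y) = {2,3,4,5,7,9}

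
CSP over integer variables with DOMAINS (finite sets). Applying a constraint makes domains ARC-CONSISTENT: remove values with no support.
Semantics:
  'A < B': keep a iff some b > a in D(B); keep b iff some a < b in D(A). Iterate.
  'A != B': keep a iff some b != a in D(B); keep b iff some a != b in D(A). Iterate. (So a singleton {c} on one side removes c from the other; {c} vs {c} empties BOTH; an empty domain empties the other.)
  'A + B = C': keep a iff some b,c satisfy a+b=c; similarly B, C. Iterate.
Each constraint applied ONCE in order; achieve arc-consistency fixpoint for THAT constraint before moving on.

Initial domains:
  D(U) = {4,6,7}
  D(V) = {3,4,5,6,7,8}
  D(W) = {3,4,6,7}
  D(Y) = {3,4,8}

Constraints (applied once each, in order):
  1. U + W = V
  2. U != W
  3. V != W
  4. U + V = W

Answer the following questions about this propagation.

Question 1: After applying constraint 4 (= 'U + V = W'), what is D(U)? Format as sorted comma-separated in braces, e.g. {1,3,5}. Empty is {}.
Answer: {}

Derivation:
Constraint 1 (U + W = V) on D(U)={4,6,7} D(W)={3,4,6,7} D(V)={3,4,5,6,7,8}: U {4,6,7}->{4}; W {3,4,6,7}->{3,4}; V {3,4,5,6,7,8}->{7,8}
Constraint 2 (U != W) on D(U)={4} D(W)={3,4}: W {3,4}->{3}
Constraint 3 (V != W) on D(V)={7,8} D(W)={3}: no change
Constraint 4 (U + V = W) on D(U)={4} D(V)={7,8} D(W)={3}: U {4}->{}; V {7,8}->{}; W {3}->{}
So after constraint 4: D(U) = {}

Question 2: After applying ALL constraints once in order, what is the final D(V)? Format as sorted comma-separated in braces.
Answer: {}

Derivation:
Constraint 1 (U + W = V) on D(U)={4,6,7} D(W)={3,4,6,7} D(V)={3,4,5,6,7,8}: U {4,6,7}->{4}; W {3,4,6,7}->{3,4}; V {3,4,5,6,7,8}->{7,8}
Constraint 2 (U != W) on D(U)={4} D(W)={3,4}: W {3,4}->{3}
Constraint 3 (V != W) on D(V)={7,8} D(W)={3}: no change
Constraint 4 (U + V = W) on D(U)={4} D(V)={7,8} D(W)={3}: U {4}->{}; V {7,8}->{}; W {3}->{}
So after all 4 constraints: D(V) = {}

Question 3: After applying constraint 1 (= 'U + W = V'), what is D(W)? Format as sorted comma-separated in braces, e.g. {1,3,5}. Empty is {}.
Constraint 1 (U + W = V) on D(U)={4,6,7} D(W)={3,4,6,7} D(V)={3,4,5,6,7,8}: U {4,6,7}->{4}; W {3,4,6,7}->{3,4}; V {3,4,5,6,7,8}->{7,8}
So after constraint 1: D(W) = {3,4}

Answer: {3,4}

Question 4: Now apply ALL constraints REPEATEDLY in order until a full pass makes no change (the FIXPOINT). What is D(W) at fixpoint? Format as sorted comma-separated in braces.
Answer: {}

Derivation:
pass 0 (initial): D(W)={3,4,6,7}
pass 1: U {4,6,7}->{}; V {3,4,5,6,7,8}->{}; W {3,4,6,7}->{}
pass 2: no change
Fixpoint after 2 passes: D(W) = {}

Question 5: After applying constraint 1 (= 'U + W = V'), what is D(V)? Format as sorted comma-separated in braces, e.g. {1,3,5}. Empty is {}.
Answer: {7,8}

Derivation:
Constraint 1 (U + W = V) on D(U)={4,6,7} D(W)={3,4,6,7} D(V)={3,4,5,6,7,8}: U {4,6,7}->{4}; W {3,4,6,7}->{3,4}; V {3,4,5,6,7,8}->{7,8}
So after constraint 1: D(V) = {7,8}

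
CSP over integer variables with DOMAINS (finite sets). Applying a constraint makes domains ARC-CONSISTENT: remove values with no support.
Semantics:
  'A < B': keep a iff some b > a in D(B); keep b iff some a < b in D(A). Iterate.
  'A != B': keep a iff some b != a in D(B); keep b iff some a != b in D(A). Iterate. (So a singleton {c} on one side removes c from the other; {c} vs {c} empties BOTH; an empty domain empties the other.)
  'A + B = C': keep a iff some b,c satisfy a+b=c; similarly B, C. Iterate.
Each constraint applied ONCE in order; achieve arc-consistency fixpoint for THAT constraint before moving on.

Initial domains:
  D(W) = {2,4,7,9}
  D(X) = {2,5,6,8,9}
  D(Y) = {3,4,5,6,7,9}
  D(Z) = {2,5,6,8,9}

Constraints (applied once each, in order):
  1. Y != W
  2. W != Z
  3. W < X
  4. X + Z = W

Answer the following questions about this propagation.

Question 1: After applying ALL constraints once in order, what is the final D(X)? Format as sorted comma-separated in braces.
Constraint 1 (Y != W) on D(Y)={3,4,5,6,7,9} D(W)={2,4,7,9}: no change
Constraint 2 (W != Z) on D(W)={2,4,7,9} D(Z)={2,5,6,8,9}: no change
Constraint 3 (W < X) on D(W)={2,4,7,9} D(X)={2,5,6,8,9}: W {2,4,7,9}->{2,4,7}; X {2,5,6,8,9}->{5,6,8,9}
Constraint 4 (X + Z = W) on D(X)={5,6,8,9} D(Z)={2,5,6,8,9} D(W)={2,4,7}: X {5,6,8,9}->{5}; Z {2,5,6,8,9}->{2}; W {2,4,7}->{7}
So after all 4 constraints: D(X) = {5}

Answer: {5}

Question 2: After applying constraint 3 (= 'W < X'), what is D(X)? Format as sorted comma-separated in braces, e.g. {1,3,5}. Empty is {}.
Constraint 1 (Y != W) on D(Y)={3,4,5,6,7,9} D(W)={2,4,7,9}: no change
Constraint 2 (W != Z) on D(W)={2,4,7,9} D(Z)={2,5,6,8,9}: no change
Constraint 3 (W < X) on D(W)={2,4,7,9} D(X)={2,5,6,8,9}: W {2,4,7,9}->{2,4,7}; X {2,5,6,8,9}->{5,6,8,9}
So after constraint 3: D(X) = {5,6,8,9}

Answer: {5,6,8,9}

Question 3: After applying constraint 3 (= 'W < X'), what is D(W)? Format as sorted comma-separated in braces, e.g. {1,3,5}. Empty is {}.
Constraint 1 (Y != W) on D(Y)={3,4,5,6,7,9} D(W)={2,4,7,9}: no change
Constraint 2 (W != Z) on D(W)={2,4,7,9} D(Z)={2,5,6,8,9}: no change
Constraint 3 (W < X) on D(W)={2,4,7,9} D(X)={2,5,6,8,9}: W {2,4,7,9}->{2,4,7}; X {2,5,6,8,9}->{5,6,8,9}
So after constraint 3: D(W) = {2,4,7}

Answer: {2,4,7}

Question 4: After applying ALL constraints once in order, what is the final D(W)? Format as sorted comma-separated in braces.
Answer: {7}

Derivation:
Constraint 1 (Y != W) on D(Y)={3,4,5,6,7,9} D(W)={2,4,7,9}: no change
Constraint 2 (W != Z) on D(W)={2,4,7,9} D(Z)={2,5,6,8,9}: no change
Constraint 3 (W < X) on D(W)={2,4,7,9} D(X)={2,5,6,8,9}: W {2,4,7,9}->{2,4,7}; X {2,5,6,8,9}->{5,6,8,9}
Constraint 4 (X + Z = W) on D(X)={5,6,8,9} D(Z)={2,5,6,8,9} D(W)={2,4,7}: X {5,6,8,9}->{5}; Z {2,5,6,8,9}->{2}; W {2,4,7}->{7}
So after all 4 constraints: D(W) = {7}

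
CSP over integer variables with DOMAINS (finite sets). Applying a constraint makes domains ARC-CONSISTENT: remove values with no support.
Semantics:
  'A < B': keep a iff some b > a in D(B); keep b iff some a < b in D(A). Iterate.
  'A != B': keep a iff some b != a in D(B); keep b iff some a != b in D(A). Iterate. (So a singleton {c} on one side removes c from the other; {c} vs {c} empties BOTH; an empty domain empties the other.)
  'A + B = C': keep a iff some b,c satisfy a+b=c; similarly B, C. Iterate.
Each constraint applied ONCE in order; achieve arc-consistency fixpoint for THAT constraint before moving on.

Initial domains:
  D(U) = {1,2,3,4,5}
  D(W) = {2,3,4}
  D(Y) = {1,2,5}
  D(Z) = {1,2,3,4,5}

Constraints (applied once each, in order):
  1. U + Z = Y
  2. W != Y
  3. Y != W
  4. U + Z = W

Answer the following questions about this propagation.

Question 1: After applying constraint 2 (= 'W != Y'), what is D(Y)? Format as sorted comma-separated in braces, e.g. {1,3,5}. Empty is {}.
Answer: {2,5}

Derivation:
Constraint 1 (U + Z = Y) on D(U)={1,2,3,4,5} D(Z)={1,2,3,4,5} D(Y)={1,2,5}: U {1,2,3,4,5}->{1,2,3,4}; Z {1,2,3,4,5}->{1,2,3,4}; Y {1,2,5}->{2,5}
Constraint 2 (W != Y) on D(W)={2,3,4} D(Y)={2,5}: no change
So after constraint 2: D(Y) = {2,5}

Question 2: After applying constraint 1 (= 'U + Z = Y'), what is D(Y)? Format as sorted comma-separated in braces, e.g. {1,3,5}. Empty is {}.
Constraint 1 (U + Z = Y) on D(U)={1,2,3,4,5} D(Z)={1,2,3,4,5} D(Y)={1,2,5}: U {1,2,3,4,5}->{1,2,3,4}; Z {1,2,3,4,5}->{1,2,3,4}; Y {1,2,5}->{2,5}
So after constraint 1: D(Y) = {2,5}

Answer: {2,5}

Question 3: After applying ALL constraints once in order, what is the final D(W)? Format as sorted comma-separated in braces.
Answer: {2,3,4}

Derivation:
Constraint 1 (U + Z = Y) on D(U)={1,2,3,4,5} D(Z)={1,2,3,4,5} D(Y)={1,2,5}: U {1,2,3,4,5}->{1,2,3,4}; Z {1,2,3,4,5}->{1,2,3,4}; Y {1,2,5}->{2,5}
Constraint 2 (W != Y) on D(W)={2,3,4} D(Y)={2,5}: no change
Constraint 3 (Y != W) on D(Y)={2,5} D(W)={2,3,4}: no change
Constraint 4 (U + Z = W) on D(U)={1,2,3,4} D(Z)={1,2,3,4} D(W)={2,3,4}: U {1,2,3,4}->{1,2,3}; Z {1,2,3,4}->{1,2,3}
So after all 4 constraints: D(W) = {2,3,4}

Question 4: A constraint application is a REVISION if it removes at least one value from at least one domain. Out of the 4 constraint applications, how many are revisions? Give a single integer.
Constraint 1 (U + Z = Y) on D(U)={1,2,3,4,5} D(Z)={1,2,3,4,5} D(Y)={1,2,5}: U {1,2,3,4,5}->{1,2,3,4}; Z {1,2,3,4,5}->{1,2,3,4}; Y {1,2,5}->{2,5} => REVISION
Constraint 2 (W != Y) on D(W)={2,3,4} D(Y)={2,5}: no change => not a revision
Constraint 3 (Y != W) on D(Y)={2,5} D(W)={2,3,4}: no change => not a revision
Constraint 4 (U + Z = W) on D(U)={1,2,3,4} D(Z)={1,2,3,4} D(W)={2,3,4}: U {1,2,3,4}->{1,2,3}; Z {1,2,3,4}->{1,2,3} => REVISION
Total revisions = 2

Answer: 2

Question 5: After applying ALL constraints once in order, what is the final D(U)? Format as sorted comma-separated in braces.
Constraint 1 (U + Z = Y) on D(U)={1,2,3,4,5} D(Z)={1,2,3,4,5} D(Y)={1,2,5}: U {1,2,3,4,5}->{1,2,3,4}; Z {1,2,3,4,5}->{1,2,3,4}; Y {1,2,5}->{2,5}
Constraint 2 (W != Y) on D(W)={2,3,4} D(Y)={2,5}: no change
Constraint 3 (Y != W) on D(Y)={2,5} D(W)={2,3,4}: no change
Constraint 4 (U + Z = W) on D(U)={1,2,3,4} D(Z)={1,2,3,4} D(W)={2,3,4}: U {1,2,3,4}->{1,2,3}; Z {1,2,3,4}->{1,2,3}
So after all 4 constraints: D(U) = {1,2,3}

Answer: {1,2,3}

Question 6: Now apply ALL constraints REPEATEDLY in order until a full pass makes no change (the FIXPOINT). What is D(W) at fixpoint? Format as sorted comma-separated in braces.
Answer: {2,3,4}

Derivation:
pass 0 (initial): D(W)={2,3,4}
pass 1: U {1,2,3,4,5}->{1,2,3}; Y {1,2,5}->{2,5}; Z {1,2,3,4,5}->{1,2,3}
pass 2: no change
Fixpoint after 2 passes: D(W) = {2,3,4}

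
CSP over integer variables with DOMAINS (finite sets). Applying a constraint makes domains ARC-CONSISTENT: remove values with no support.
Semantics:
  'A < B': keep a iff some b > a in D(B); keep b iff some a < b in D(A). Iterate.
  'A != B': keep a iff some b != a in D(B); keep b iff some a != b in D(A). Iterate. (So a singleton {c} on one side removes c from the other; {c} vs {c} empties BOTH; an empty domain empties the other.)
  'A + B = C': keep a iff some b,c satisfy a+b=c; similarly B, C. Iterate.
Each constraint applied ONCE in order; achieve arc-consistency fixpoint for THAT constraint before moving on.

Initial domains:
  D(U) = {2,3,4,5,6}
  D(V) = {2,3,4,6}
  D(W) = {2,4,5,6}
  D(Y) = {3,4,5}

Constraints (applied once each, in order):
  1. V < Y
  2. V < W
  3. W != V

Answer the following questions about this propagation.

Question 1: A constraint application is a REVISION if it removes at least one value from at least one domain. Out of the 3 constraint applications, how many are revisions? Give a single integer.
Answer: 2

Derivation:
Constraint 1 (V < Y) on D(V)={2,3,4,6} D(Y)={3,4,5}: V {2,3,4,6}->{2,3,4} => REVISION
Constraint 2 (V < W) on D(V)={2,3,4} D(W)={2,4,5,6}: W {2,4,5,6}->{4,5,6} => REVISION
Constraint 3 (W != V) on D(W)={4,5,6} D(V)={2,3,4}: no change => not a revision
Total revisions = 2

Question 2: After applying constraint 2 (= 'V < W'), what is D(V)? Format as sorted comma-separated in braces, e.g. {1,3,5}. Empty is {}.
Answer: {2,3,4}

Derivation:
Constraint 1 (V < Y) on D(V)={2,3,4,6} D(Y)={3,4,5}: V {2,3,4,6}->{2,3,4}
Constraint 2 (V < W) on D(V)={2,3,4} D(W)={2,4,5,6}: W {2,4,5,6}->{4,5,6}
So after constraint 2: D(V) = {2,3,4}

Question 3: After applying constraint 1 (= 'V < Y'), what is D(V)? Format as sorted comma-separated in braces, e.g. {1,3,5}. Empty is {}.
Constraint 1 (V < Y) on D(V)={2,3,4,6} D(Y)={3,4,5}: V {2,3,4,6}->{2,3,4}
So after constraint 1: D(V) = {2,3,4}

Answer: {2,3,4}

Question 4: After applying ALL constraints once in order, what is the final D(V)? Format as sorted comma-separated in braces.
Answer: {2,3,4}

Derivation:
Constraint 1 (V < Y) on D(V)={2,3,4,6} D(Y)={3,4,5}: V {2,3,4,6}->{2,3,4}
Constraint 2 (V < W) on D(V)={2,3,4} D(W)={2,4,5,6}: W {2,4,5,6}->{4,5,6}
Constraint 3 (W != V) on D(W)={4,5,6} D(V)={2,3,4}: no change
So after all 3 constraints: D(V) = {2,3,4}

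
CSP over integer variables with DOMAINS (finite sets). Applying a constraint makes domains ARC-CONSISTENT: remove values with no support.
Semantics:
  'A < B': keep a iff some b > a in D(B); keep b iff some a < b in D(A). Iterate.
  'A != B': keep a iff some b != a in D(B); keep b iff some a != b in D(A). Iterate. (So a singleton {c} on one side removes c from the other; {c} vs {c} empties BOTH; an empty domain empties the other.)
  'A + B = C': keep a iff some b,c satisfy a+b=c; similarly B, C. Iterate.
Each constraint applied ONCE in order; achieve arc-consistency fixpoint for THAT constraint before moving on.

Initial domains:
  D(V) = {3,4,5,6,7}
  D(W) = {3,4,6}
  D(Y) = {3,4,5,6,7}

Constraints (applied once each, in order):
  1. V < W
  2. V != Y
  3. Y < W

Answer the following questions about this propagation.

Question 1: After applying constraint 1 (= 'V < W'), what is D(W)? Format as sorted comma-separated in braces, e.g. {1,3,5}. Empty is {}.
Constraint 1 (V < W) on D(V)={3,4,5,6,7} D(W)={3,4,6}: V {3,4,5,6,7}->{3,4,5}; W {3,4,6}->{4,6}
So after constraint 1: D(W) = {4,6}

Answer: {4,6}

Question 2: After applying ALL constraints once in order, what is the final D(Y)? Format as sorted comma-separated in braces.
Answer: {3,4,5}

Derivation:
Constraint 1 (V < W) on D(V)={3,4,5,6,7} D(W)={3,4,6}: V {3,4,5,6,7}->{3,4,5}; W {3,4,6}->{4,6}
Constraint 2 (V != Y) on D(V)={3,4,5} D(Y)={3,4,5,6,7}: no change
Constraint 3 (Y < W) on D(Y)={3,4,5,6,7} D(W)={4,6}: Y {3,4,5,6,7}->{3,4,5}
So after all 3 constraints: D(Y) = {3,4,5}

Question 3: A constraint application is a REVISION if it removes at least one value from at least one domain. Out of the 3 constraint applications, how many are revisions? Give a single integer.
Constraint 1 (V < W) on D(V)={3,4,5,6,7} D(W)={3,4,6}: V {3,4,5,6,7}->{3,4,5}; W {3,4,6}->{4,6} => REVISION
Constraint 2 (V != Y) on D(V)={3,4,5} D(Y)={3,4,5,6,7}: no change => not a revision
Constraint 3 (Y < W) on D(Y)={3,4,5,6,7} D(W)={4,6}: Y {3,4,5,6,7}->{3,4,5} => REVISION
Total revisions = 2

Answer: 2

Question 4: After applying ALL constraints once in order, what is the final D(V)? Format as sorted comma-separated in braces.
Answer: {3,4,5}

Derivation:
Constraint 1 (V < W) on D(V)={3,4,5,6,7} D(W)={3,4,6}: V {3,4,5,6,7}->{3,4,5}; W {3,4,6}->{4,6}
Constraint 2 (V != Y) on D(V)={3,4,5} D(Y)={3,4,5,6,7}: no change
Constraint 3 (Y < W) on D(Y)={3,4,5,6,7} D(W)={4,6}: Y {3,4,5,6,7}->{3,4,5}
So after all 3 constraints: D(V) = {3,4,5}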